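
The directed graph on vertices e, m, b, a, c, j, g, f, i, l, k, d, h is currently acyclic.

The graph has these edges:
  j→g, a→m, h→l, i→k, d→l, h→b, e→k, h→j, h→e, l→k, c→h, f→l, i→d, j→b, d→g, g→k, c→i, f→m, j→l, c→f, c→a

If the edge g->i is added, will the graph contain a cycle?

Adding g→i creates a cycle iff i can already reach g.
Path from i: i → d → g.
So i → … → g → i is a cycle.

Yes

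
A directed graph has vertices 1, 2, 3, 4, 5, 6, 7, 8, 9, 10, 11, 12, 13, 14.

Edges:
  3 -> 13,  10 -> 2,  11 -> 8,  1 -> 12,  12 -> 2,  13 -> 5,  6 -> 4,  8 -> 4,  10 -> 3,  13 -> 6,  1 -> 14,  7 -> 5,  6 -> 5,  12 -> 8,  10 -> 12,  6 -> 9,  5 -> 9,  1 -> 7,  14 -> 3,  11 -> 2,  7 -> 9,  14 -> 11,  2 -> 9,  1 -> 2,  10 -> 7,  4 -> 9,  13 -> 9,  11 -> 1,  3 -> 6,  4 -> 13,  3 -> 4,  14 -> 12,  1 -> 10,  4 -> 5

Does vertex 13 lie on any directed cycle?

Yes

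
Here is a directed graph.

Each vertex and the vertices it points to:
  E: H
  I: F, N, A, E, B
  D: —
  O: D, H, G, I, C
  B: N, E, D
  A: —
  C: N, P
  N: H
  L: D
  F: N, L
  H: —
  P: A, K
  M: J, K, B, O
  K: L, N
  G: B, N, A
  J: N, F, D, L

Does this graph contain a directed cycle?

No

DFS with white/gray/black marking, starting from H:
H gray
H black
E gray
  E→H: H black — skip
E black
I gray
  F gray
    N gray
      N→H: H black — skip
    N black
    L gray
      D gray
      D black
    L black
  F black
  I→N: N black — skip
  A gray
  A black
  I→E: E black — skip
  B gray
    B→N: N black — skip
    B→E: E black — skip
    B→D: D black — skip
  B black
I black
O gray
  O→D: D black — skip
  O→H: H black — skip
  G gray
    G→B: B black — skip
    G→N: N black — skip
    G→A: A black — skip
  G black
  O→I: I black — skip
  C gray
    C→N: N black — skip
    P gray
      P→A: A black — skip
      K gray
        K→L: L black — skip
        K→N: N black — skip
      K black
    P black
  C black
O black
M gray
  J gray
    J→N: N black — skip
    J→F: F black — skip
    J→D: D black — skip
    J→L: L black — skip
  J black
  M→K: K black — skip
  M→B: B black — skip
  M→O: O black — skip
M black
Every edge goes to a white or black vertex — no back edge, so the graph is acyclic.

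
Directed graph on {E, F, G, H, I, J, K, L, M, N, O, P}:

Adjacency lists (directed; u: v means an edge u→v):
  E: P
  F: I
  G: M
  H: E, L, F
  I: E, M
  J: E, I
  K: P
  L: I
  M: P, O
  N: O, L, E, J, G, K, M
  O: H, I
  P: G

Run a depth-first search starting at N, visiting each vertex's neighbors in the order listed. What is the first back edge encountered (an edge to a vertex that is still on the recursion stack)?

M->P

DFS from N (visiting each vertex's neighbors in the order listed); mark gray on enter, black on exit:
N gray
  O gray
    H gray
      E gray
        P gray
          G gray
            M gray
              M→P: P is gray → back edge
First back edge: M → P.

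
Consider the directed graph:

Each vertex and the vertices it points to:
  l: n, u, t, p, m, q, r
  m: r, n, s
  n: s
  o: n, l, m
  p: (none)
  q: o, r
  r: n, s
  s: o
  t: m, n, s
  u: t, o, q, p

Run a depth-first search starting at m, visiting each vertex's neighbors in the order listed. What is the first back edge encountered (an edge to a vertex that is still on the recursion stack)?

o->n

DFS from m (visiting each vertex's neighbors in the order listed); mark gray on enter, black on exit:
m gray
  r gray
    n gray
      s gray
        o gray
          o→n: n is gray → back edge
First back edge: o → n.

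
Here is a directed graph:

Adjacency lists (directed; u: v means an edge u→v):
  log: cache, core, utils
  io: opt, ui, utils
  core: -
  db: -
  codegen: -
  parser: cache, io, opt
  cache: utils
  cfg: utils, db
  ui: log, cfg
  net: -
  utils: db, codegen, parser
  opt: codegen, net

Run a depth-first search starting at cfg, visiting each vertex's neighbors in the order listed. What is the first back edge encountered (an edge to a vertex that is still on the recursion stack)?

DFS from cfg (visiting each vertex's neighbors in the order listed); mark gray on enter, black on exit:
cfg gray
  utils gray
    db gray
    db black
    codegen gray
    codegen black
    parser gray
      cache gray
        cache→utils: utils is gray → back edge
First back edge: cache → utils.

cache→utils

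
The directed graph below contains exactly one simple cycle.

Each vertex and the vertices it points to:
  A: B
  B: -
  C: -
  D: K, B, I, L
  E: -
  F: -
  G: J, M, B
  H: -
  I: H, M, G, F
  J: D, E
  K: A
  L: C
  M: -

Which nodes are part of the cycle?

D, G, I, J

DFS with gray/black marking from D:
D gray
  K gray
    A gray
      B gray
      B black
    A black
  K black
  D→B: B black — skip
  I gray
    H gray
    H black
    M gray
    M black
    G gray
      J gray
        J→D: D is gray → back edge
Back edge closes the cycle D → I → G → J → D; its vertices are {D, G, I, J}.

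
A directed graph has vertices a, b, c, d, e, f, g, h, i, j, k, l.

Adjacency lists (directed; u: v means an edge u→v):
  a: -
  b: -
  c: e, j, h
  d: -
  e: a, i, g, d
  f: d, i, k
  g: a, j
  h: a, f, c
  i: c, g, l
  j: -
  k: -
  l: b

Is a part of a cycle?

No

a lies on a cycle iff there is a path from a back to itself.
Exploring from a, it never reaches itself; equivalently, its strongly connected component is a singleton.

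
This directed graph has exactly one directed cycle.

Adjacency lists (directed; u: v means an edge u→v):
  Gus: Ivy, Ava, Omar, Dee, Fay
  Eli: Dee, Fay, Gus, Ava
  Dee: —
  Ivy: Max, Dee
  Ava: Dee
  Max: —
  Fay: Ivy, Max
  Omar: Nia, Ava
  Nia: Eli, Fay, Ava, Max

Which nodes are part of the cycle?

Eli, Gus, Nia, Omar

DFS with gray/black marking from Nia:
Nia gray
  Eli gray
    Dee gray
    Dee black
    Fay gray
      Ivy gray
        Max gray
        Max black
        Ivy→Dee: Dee black — skip
      Ivy black
      Fay→Max: Max black — skip
    Fay black
    Gus gray
      Gus→Ivy: Ivy black — skip
      Ava gray
        Ava→Dee: Dee black — skip
      Ava black
      Omar gray
        Omar→Nia: Nia is gray → back edge
Back edge closes the cycle Nia → Eli → Gus → Omar → Nia; its vertices are {Eli, Gus, Nia, Omar}.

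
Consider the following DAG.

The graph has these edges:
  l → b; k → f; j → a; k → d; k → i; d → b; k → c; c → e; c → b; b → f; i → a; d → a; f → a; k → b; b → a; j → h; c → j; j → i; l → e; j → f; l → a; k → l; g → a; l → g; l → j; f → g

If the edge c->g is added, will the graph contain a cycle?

Adding c→g creates a cycle iff g can already reach c.
Explore from g: no path reaches c. The graph stays acyclic.

No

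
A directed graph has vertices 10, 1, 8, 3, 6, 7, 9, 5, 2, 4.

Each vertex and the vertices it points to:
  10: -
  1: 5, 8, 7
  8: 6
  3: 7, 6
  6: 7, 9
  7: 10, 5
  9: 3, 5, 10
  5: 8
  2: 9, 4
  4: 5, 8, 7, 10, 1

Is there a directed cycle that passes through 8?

Yes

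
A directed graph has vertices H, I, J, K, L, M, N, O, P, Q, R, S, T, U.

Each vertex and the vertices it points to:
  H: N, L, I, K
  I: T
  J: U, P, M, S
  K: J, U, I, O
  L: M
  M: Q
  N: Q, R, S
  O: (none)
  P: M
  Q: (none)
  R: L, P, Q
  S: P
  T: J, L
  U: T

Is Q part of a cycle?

Q lies on a cycle iff there is a path from Q back to itself.
Exploring from Q, it never reaches itself; equivalently, its strongly connected component is a singleton.

No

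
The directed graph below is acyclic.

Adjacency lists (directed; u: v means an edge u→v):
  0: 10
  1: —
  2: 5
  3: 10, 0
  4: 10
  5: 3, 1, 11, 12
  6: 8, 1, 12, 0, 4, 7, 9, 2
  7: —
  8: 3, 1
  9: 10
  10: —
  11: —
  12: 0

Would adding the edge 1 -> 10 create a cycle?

No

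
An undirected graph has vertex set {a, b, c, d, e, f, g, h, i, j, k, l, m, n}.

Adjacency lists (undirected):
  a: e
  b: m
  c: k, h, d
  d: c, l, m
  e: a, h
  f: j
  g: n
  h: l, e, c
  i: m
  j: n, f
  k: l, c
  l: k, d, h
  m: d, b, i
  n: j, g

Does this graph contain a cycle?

Yes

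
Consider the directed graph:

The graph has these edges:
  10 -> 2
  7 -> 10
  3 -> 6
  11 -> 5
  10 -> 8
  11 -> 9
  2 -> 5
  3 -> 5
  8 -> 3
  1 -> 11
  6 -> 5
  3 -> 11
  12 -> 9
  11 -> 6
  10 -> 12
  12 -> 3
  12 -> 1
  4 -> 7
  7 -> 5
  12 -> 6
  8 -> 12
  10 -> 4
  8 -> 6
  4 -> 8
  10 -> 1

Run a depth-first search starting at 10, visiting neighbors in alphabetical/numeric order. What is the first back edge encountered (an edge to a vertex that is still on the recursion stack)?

7→10

DFS from 10 (visiting neighbors in alphabetical/numeric order); mark gray on enter, black on exit:
10 gray
  1 gray
    11 gray
      5 gray
      5 black
      6 gray
        6→5: 5 black — skip
      6 black
      9 gray
      9 black
    11 black
  1 black
  2 gray
    2→5: 5 black — skip
  2 black
  4 gray
    7 gray
      7→5: 5 black — skip
      7→10: 10 is gray → back edge
First back edge: 7 → 10.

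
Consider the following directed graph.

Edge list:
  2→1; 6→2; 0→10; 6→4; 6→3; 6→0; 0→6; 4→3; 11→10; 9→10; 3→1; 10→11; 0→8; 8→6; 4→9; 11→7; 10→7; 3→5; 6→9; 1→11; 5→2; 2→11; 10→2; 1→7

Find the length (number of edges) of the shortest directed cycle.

2

For each vertex v, BFS finds the shortest path from v back to v.
The shortest such closed walk is 6 → 0 → 6, length 2.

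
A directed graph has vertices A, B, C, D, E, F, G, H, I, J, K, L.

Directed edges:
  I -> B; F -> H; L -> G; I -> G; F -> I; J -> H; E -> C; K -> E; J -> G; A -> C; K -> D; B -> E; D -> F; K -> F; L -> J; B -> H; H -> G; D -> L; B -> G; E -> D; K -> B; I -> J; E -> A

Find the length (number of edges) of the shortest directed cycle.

For each vertex v, BFS finds the shortest path from v back to v.
The shortest such closed walk is E → D → F → I → B → E, length 5.

5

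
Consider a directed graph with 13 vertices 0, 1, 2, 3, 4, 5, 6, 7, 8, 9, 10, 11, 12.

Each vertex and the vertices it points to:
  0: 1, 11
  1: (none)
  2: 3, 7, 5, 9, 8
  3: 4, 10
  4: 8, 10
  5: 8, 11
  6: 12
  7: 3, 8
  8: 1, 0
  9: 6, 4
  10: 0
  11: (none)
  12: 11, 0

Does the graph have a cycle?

No

DFS with white/gray/black marking, starting from 4:
4 gray
  8 gray
    1 gray
    1 black
    0 gray
      0→1: 1 black — skip
      11 gray
      11 black
    0 black
  8 black
  10 gray
    10→0: 0 black — skip
  10 black
4 black
2 gray
  3 gray
    3→4: 4 black — skip
    3→10: 10 black — skip
  3 black
  7 gray
    7→3: 3 black — skip
    7→8: 8 black — skip
  7 black
  5 gray
    5→8: 8 black — skip
    5→11: 11 black — skip
  5 black
  9 gray
    6 gray
      12 gray
        12→11: 11 black — skip
        12→0: 0 black — skip
      12 black
    6 black
    9→4: 4 black — skip
  9 black
  2→8: 8 black — skip
2 black
Every edge goes to a white or black vertex — no back edge, so the graph is acyclic.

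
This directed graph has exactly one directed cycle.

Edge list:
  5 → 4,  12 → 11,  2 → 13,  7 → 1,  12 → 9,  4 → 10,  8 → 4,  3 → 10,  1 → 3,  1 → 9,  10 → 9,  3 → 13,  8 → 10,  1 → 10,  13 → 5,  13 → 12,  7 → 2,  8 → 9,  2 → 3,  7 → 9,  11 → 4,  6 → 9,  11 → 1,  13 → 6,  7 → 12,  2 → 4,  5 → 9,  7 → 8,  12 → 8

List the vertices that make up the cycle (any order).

DFS with gray/black marking from 3:
3 gray
  10 gray
    9 gray
    9 black
  10 black
  13 gray
    6 gray
      6→9: 9 black — skip
    6 black
    5 gray
      5→9: 9 black — skip
      4 gray
        4→10: 10 black — skip
      4 black
    5 black
    12 gray
      8 gray
        8→4: 4 black — skip
        8→9: 9 black — skip
        8→10: 10 black — skip
      8 black
      11 gray
        11→4: 4 black — skip
        1 gray
          1→9: 9 black — skip
          1→10: 10 black — skip
          1→3: 3 is gray → back edge
Back edge closes the cycle 3 → 13 → 12 → 11 → 1 → 3; its vertices are {1, 3, 11, 12, 13}.

1, 3, 11, 12, 13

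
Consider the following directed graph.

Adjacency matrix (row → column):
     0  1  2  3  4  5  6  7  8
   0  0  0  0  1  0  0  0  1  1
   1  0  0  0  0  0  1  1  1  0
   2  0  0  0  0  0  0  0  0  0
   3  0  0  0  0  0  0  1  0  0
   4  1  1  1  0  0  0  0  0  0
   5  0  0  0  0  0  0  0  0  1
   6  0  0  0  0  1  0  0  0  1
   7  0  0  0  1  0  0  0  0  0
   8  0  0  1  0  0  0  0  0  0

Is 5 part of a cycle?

5 lies on a cycle iff there is a path from 5 back to itself.
Exploring from 5, it never reaches itself; equivalently, its strongly connected component is a singleton.

No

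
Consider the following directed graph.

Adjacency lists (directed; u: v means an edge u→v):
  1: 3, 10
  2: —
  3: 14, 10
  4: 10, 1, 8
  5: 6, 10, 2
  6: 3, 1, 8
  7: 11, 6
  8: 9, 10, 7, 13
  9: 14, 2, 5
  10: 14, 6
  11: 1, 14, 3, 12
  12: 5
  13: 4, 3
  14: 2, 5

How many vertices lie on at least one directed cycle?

A vertex is on a directed cycle iff it belongs to a strongly connected component of size ≥ 2 (or has a self-loop).
The vertices on cycles are {1, 3, 4, 5, 6, 7, 8, 9, 10, 11, 12, 13, 14} — 13 in total.

13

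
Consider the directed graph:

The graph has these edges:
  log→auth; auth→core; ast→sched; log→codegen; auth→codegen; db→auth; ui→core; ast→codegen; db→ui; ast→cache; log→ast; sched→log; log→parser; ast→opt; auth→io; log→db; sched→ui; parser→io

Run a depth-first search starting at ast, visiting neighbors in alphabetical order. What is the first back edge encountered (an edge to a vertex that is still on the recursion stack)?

log→ast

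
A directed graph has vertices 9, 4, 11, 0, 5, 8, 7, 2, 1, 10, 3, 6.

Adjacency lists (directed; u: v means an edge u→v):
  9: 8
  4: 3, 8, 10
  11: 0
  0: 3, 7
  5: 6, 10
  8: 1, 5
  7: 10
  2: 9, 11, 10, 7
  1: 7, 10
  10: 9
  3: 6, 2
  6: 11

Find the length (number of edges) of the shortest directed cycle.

For each vertex v, BFS finds the shortest path from v back to v.
The shortest such closed walk is 8 → 5 → 10 → 9 → 8, length 4.

4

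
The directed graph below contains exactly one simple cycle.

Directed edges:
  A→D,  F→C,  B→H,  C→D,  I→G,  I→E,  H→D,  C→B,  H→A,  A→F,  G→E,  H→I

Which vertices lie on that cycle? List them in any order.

A, B, C, F, H

DFS with gray/black marking from B:
B gray
  H gray
    D gray
    D black
    A gray
      A→D: D black — skip
      F gray
        C gray
          C→B: B is gray → back edge
Back edge closes the cycle B → H → A → F → C → B; its vertices are {A, B, C, F, H}.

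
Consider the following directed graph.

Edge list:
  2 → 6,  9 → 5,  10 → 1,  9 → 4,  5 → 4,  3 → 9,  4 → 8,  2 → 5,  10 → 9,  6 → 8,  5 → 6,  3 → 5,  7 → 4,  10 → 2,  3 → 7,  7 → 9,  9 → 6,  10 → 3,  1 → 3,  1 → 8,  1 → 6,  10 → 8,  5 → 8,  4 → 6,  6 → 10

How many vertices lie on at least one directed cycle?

A vertex is on a directed cycle iff it belongs to a strongly connected component of size ≥ 2 (or has a self-loop).
The vertices on cycles are {1, 2, 3, 4, 5, 6, 7, 9, 10} — 9 in total.

9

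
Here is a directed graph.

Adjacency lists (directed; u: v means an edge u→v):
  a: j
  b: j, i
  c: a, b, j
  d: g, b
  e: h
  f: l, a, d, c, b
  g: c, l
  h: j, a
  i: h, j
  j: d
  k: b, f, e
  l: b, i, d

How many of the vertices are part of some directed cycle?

9

A vertex is on a directed cycle iff it belongs to a strongly connected component of size ≥ 2 (or has a self-loop).
The vertices on cycles are {a, b, c, d, g, h, i, j, l} — 9 in total.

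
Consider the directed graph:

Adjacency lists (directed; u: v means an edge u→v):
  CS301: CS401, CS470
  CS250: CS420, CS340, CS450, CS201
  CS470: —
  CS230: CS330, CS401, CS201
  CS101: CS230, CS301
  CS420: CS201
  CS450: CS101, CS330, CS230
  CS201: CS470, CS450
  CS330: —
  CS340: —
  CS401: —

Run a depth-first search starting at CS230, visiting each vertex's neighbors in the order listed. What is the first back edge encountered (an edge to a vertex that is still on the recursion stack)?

CS101->CS230

DFS from CS230 (visiting each vertex's neighbors in the order listed); mark gray on enter, black on exit:
CS230 gray
  CS330 gray
  CS330 black
  CS401 gray
  CS401 black
  CS201 gray
    CS470 gray
    CS470 black
    CS450 gray
      CS101 gray
        CS101→CS230: CS230 is gray → back edge
First back edge: CS101 → CS230.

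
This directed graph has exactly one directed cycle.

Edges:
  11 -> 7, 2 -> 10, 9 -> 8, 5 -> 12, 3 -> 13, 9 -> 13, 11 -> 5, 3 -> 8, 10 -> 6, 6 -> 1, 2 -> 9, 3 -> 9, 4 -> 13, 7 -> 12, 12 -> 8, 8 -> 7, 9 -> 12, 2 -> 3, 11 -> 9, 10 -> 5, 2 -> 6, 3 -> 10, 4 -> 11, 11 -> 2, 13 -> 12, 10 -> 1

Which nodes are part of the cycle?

DFS with gray/black marking from 7:
7 gray
  12 gray
    8 gray
      8→7: 7 is gray → back edge
Back edge closes the cycle 7 → 12 → 8 → 7; its vertices are {7, 8, 12}.

7, 8, 12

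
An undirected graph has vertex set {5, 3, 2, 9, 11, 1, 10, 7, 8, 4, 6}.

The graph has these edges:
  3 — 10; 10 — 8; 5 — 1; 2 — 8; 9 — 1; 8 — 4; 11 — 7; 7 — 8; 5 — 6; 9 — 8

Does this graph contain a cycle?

No

DFS, tracking each vertex's parent; an edge to a visited non-parent vertex closes a cycle.
Start from 9:
visit 9 (parent –)
  visit 1 (parent 9)
    1–9: parent, skip
    visit 5 (parent 1)
      visit 6 (parent 5)
        6–5: parent, skip
      5–1: parent, skip
  visit 8 (parent 9)
    visit 7 (parent 8)
      7–8: parent, skip
      visit 11 (parent 7)
        11–7: parent, skip
    8–9: parent, skip
    visit 2 (parent 8)
      2–8: parent, skip
    visit 10 (parent 8)
      visit 3 (parent 10)
        3–10: parent, skip
      10–8: parent, skip
    visit 4 (parent 8)
      4–8: parent, skip
No non-parent visited neighbor found — the graph is a forest.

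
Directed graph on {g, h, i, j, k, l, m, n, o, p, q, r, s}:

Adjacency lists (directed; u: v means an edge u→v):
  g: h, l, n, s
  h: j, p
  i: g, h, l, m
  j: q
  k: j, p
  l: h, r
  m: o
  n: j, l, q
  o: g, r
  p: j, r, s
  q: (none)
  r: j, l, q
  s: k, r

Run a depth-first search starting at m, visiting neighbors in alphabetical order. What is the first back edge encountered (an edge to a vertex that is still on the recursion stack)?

DFS from m (visiting neighbors in alphabetical order); mark gray on enter, black on exit:
m gray
  o gray
    g gray
      h gray
        j gray
          q gray
          q black
        j black
        p gray
          p→j: j black — skip
          r gray
            r→j: j black — skip
            l gray
              l→h: h is gray → back edge
First back edge: l → h.

l->h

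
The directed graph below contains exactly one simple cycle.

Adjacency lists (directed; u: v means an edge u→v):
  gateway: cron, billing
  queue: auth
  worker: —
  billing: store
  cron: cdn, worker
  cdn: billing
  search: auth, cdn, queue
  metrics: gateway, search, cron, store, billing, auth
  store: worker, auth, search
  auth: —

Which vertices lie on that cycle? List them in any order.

cdn, store, search, billing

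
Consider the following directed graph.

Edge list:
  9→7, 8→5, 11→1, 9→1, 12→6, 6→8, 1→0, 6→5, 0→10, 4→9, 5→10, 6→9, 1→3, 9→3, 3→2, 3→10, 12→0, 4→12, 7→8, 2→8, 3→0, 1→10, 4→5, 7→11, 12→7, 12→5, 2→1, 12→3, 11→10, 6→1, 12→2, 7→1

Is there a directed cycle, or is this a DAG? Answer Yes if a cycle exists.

Yes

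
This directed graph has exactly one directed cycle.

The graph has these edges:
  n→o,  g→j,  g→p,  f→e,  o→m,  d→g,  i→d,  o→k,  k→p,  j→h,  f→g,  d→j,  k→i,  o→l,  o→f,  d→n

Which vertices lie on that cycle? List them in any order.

d, i, k, n, o

DFS with gray/black marking from o:
o gray
  k gray
    i gray
      d gray
        j gray
          h gray
          h black
        j black
        n gray
          n→o: o is gray → back edge
Back edge closes the cycle o → k → i → d → n → o; its vertices are {d, i, k, n, o}.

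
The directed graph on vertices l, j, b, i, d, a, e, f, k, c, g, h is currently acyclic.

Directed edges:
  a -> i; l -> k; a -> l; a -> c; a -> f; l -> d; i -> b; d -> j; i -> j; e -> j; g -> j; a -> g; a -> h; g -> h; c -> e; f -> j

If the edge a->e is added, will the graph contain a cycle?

Adding a→e creates a cycle iff e can already reach a.
Explore from e: no path reaches a. The graph stays acyclic.

No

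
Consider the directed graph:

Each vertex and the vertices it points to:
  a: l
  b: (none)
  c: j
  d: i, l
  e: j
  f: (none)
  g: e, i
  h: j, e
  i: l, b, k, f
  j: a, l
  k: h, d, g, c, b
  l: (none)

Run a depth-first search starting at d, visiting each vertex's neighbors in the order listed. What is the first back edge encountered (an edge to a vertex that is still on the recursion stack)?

k->d

DFS from d (visiting each vertex's neighbors in the order listed); mark gray on enter, black on exit:
d gray
  i gray
    l gray
    l black
    b gray
    b black
    k gray
      h gray
        j gray
          a gray
            a→l: l black — skip
          a black
          j→l: l black — skip
        j black
        e gray
          e→j: j black — skip
        e black
      h black
      k→d: d is gray → back edge
First back edge: k → d.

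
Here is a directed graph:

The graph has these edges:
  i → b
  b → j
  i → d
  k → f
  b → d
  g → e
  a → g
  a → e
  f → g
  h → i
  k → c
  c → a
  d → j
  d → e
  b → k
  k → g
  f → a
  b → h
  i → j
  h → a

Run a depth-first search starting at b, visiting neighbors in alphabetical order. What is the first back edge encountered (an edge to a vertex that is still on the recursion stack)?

i->b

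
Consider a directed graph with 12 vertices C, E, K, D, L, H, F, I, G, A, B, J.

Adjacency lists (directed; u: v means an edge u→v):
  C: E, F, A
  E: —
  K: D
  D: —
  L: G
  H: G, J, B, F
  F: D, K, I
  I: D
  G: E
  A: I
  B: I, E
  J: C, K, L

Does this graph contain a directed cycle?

No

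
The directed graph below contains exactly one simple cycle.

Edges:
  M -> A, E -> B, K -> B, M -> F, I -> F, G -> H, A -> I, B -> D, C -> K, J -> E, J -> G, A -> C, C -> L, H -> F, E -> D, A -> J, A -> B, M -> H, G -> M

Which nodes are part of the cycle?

A, G, J, M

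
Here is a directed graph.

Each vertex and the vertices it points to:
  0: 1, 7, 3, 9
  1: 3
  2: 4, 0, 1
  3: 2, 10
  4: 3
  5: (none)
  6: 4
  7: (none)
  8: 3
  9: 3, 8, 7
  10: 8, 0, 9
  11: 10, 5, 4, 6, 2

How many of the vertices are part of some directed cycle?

8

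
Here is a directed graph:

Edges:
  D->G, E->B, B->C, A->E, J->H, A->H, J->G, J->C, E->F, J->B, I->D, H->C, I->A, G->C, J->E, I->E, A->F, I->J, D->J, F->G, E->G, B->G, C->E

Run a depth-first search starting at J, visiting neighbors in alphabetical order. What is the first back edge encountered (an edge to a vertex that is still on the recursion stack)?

E->B

DFS from J (visiting neighbors in alphabetical order); mark gray on enter, black on exit:
J gray
  B gray
    C gray
      E gray
        E→B: B is gray → back edge
First back edge: E → B.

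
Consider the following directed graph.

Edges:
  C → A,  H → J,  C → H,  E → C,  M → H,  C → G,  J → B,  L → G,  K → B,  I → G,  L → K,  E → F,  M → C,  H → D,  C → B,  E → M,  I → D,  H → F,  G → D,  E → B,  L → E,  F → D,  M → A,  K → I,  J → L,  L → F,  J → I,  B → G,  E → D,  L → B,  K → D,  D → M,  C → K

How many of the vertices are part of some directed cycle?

12

A vertex is on a directed cycle iff it belongs to a strongly connected component of size ≥ 2 (or has a self-loop).
The vertices on cycles are {B, C, D, E, F, G, H, I, J, K, L, M} — 12 in total.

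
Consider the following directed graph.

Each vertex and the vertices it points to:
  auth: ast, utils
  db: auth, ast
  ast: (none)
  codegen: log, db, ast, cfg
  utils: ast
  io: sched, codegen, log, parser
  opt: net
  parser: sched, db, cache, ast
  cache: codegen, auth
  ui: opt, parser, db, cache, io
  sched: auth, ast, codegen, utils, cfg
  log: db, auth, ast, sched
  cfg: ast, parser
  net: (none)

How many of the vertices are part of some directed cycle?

6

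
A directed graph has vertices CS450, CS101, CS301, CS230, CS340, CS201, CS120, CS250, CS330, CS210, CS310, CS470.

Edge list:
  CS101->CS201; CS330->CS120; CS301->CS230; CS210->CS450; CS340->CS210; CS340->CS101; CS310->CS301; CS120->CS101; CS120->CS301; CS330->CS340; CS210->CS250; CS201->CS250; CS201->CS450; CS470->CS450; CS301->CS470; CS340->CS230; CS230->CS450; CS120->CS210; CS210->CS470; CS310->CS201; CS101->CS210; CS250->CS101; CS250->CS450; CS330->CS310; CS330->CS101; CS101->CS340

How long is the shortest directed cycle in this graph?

For each vertex v, BFS finds the shortest path from v back to v.
The shortest such closed walk is CS340 → CS101 → CS340, length 2.

2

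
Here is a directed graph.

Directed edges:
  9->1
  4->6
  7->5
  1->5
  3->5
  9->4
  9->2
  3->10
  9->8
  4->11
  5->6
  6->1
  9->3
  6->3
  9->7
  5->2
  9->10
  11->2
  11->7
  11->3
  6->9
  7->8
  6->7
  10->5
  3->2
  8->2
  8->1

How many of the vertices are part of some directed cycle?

A vertex is on a directed cycle iff it belongs to a strongly connected component of size ≥ 2 (or has a self-loop).
The vertices on cycles are {1, 3, 4, 5, 6, 7, 8, 9, 10, 11} — 10 in total.

10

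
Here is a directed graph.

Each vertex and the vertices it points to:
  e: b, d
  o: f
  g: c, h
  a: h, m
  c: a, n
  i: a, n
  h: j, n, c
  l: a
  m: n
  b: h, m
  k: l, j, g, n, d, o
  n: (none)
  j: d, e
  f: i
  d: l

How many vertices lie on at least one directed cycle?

8

A vertex is on a directed cycle iff it belongs to a strongly connected component of size ≥ 2 (or has a self-loop).
The vertices on cycles are {a, b, c, d, e, h, j, l} — 8 in total.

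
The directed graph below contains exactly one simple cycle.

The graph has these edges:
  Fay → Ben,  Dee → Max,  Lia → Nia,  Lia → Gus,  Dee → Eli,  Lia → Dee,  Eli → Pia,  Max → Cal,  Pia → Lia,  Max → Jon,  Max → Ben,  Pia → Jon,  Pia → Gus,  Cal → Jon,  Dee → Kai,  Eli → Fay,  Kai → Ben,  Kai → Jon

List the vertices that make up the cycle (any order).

Dee, Eli, Lia, Pia

DFS with gray/black marking from Lia:
Lia gray
  Gus gray
  Gus black
  Nia gray
  Nia black
  Dee gray
    Max gray
      Ben gray
      Ben black
      Cal gray
        Jon gray
        Jon black
      Cal black
      Max→Jon: Jon black — skip
    Max black
    Kai gray
      Kai→Jon: Jon black — skip
      Kai→Ben: Ben black — skip
    Kai black
    Eli gray
      Pia gray
        Pia→Gus: Gus black — skip
        Pia→Jon: Jon black — skip
        Pia→Lia: Lia is gray → back edge
Back edge closes the cycle Lia → Dee → Eli → Pia → Lia; its vertices are {Dee, Eli, Lia, Pia}.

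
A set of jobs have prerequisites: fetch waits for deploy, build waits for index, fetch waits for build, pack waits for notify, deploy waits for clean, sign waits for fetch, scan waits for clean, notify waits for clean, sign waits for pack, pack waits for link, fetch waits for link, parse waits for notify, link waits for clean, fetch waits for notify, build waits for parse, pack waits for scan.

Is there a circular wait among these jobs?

No

DFS with white/gray/black marking, starting from sign:
sign gray
  fetch gray
    notify gray
      clean gray
      clean black
    notify black
    link gray
      link→clean: clean black — skip
    link black
    deploy gray
      deploy→clean: clean black — skip
    deploy black
    build gray
      parse gray
        parse→notify: notify black — skip
      parse black
      index gray
      index black
    build black
  fetch black
  pack gray
    pack→notify: notify black — skip
    scan gray
      scan→clean: clean black — skip
    scan black
    pack→link: link black — skip
  pack black
sign black
Every edge goes to a white or black vertex — no back edge, so the graph is acyclic.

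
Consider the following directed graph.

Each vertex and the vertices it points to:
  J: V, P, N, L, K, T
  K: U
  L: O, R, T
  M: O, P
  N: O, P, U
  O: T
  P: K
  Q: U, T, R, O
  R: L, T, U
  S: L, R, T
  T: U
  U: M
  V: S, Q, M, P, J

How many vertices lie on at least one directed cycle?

A vertex is on a directed cycle iff it belongs to a strongly connected component of size ≥ 2 (or has a self-loop).
The vertices on cycles are {J, K, L, M, O, P, R, T, U, V} — 10 in total.

10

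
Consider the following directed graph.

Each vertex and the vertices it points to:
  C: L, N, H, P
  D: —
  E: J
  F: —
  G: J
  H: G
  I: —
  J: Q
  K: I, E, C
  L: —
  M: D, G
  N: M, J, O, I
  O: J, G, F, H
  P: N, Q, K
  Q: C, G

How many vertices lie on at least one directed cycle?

11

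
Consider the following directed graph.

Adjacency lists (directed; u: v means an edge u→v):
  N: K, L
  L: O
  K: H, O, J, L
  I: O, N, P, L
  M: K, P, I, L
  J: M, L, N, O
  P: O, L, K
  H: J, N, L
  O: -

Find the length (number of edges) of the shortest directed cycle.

3

For each vertex v, BFS finds the shortest path from v back to v.
The shortest such closed walk is M → K → J → M, length 3.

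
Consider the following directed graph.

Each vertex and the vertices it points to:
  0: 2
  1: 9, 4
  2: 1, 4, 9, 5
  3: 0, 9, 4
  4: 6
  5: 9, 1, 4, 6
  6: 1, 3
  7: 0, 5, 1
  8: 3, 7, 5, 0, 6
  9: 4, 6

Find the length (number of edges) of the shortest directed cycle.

For each vertex v, BFS finds the shortest path from v back to v.
The shortest such closed walk is 6 → 3 → 9 → 6, length 3.

3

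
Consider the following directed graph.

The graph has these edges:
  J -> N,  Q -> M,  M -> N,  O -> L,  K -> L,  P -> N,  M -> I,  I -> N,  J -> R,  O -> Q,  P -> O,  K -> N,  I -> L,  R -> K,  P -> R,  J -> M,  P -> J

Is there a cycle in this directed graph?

No

DFS with white/gray/black marking, starting from Q:
Q gray
  M gray
    N gray
    N black
    I gray
      I→N: N black — skip
      L gray
      L black
    I black
  M black
Q black
J gray
  R gray
    K gray
      K→L: L black — skip
      K→N: N black — skip
    K black
  R black
  J→M: M black — skip
  J→N: N black — skip
J black
O gray
  O→Q: Q black — skip
  O→L: L black — skip
O black
P gray
  P→O: O black — skip
  P→R: R black — skip
  P→N: N black — skip
  P→J: J black — skip
P black
Every edge goes to a white or black vertex — no back edge, so the graph is acyclic.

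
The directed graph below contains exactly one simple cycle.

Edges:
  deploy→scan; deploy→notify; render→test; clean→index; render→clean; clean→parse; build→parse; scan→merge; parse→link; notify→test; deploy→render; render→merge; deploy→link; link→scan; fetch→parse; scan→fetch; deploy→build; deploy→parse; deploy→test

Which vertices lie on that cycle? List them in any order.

link, scan, fetch, parse

DFS with gray/black marking from link:
link gray
  scan gray
    merge gray
    merge black
    fetch gray
      parse gray
        parse→link: link is gray → back edge
Back edge closes the cycle link → scan → fetch → parse → link; its vertices are {link, scan, fetch, parse}.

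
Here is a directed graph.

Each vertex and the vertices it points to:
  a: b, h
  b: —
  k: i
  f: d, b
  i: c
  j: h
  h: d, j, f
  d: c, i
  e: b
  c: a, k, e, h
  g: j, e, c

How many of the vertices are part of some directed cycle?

8

A vertex is on a directed cycle iff it belongs to a strongly connected component of size ≥ 2 (or has a self-loop).
The vertices on cycles are {a, c, d, f, h, i, j, k} — 8 in total.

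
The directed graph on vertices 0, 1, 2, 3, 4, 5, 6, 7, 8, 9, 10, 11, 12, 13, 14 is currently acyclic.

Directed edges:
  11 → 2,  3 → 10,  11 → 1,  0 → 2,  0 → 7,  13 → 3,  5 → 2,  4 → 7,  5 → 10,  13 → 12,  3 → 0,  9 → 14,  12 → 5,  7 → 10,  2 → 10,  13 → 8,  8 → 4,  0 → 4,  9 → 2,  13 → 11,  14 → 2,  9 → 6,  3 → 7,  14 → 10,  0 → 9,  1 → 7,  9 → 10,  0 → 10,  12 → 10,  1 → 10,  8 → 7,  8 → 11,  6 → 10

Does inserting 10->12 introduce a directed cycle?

Yes

Adding 10→12 creates a cycle iff 12 can already reach 10.
Path from 12: 12 → 10.
So 12 → … → 10 → 12 is a cycle.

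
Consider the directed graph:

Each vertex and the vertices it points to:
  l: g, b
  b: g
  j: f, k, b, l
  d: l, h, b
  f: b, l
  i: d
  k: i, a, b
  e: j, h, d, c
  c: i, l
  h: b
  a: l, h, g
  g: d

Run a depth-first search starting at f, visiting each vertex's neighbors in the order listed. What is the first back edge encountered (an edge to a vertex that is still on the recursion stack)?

DFS from f (visiting each vertex's neighbors in the order listed); mark gray on enter, black on exit:
f gray
  b gray
    g gray
      d gray
        l gray
          l→g: g is gray → back edge
First back edge: l → g.

l->g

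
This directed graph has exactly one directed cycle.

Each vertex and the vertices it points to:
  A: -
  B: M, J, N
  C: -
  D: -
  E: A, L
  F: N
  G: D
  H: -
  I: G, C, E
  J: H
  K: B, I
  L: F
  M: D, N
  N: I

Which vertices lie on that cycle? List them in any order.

DFS with gray/black marking from I:
I gray
  G gray
    D gray
    D black
  G black
  C gray
  C black
  E gray
    A gray
    A black
    L gray
      F gray
        N gray
          N→I: I is gray → back edge
Back edge closes the cycle I → E → L → F → N → I; its vertices are {E, F, I, L, N}.

E, F, I, L, N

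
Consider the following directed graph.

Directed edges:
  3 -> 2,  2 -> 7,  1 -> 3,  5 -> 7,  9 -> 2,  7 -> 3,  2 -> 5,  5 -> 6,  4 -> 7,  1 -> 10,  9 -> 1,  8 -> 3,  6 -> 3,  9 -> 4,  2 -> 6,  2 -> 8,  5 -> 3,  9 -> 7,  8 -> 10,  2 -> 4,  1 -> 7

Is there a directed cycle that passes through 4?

4 is on a cycle iff 4 can reach itself via ≥1 edge.
4 → 7 → 3 → 2 → 4 — yes.

Yes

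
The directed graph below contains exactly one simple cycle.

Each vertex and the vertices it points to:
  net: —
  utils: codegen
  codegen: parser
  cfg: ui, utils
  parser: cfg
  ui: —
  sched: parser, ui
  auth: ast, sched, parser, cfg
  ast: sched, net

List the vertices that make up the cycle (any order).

cfg, utils, parser, codegen

DFS with gray/black marking from cfg:
cfg gray
  ui gray
  ui black
  utils gray
    codegen gray
      parser gray
        parser→cfg: cfg is gray → back edge
Back edge closes the cycle cfg → utils → codegen → parser → cfg; its vertices are {cfg, utils, parser, codegen}.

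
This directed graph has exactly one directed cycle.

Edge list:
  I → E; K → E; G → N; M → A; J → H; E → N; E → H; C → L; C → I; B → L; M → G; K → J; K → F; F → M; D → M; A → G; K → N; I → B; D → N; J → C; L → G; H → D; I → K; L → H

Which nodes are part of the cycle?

C, I, J, K

DFS with gray/black marking from K:
K gray
  F gray
    M gray
      A gray
        G gray
          N gray
          N black
        G black
      A black
      M→G: G black — skip
    M black
  F black
  J gray
    H gray
      D gray
        D→N: N black — skip
        D→M: M black — skip
      D black
    H black
    C gray
      L gray
        L→H: H black — skip
        L→G: G black — skip
      L black
      I gray
        I→K: K is gray → back edge
Back edge closes the cycle K → J → C → I → K; its vertices are {C, I, J, K}.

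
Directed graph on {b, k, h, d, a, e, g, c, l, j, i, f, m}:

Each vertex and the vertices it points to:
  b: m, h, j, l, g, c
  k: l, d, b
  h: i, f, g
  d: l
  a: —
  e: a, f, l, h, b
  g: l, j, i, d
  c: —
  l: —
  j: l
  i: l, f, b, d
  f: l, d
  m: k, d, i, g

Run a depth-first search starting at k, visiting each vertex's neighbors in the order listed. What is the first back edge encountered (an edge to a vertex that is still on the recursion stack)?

m->k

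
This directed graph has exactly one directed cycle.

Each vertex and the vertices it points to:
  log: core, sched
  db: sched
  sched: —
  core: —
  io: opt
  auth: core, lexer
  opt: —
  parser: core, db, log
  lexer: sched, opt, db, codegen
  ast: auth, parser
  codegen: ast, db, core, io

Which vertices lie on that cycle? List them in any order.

ast, auth, lexer, codegen

DFS with gray/black marking from codegen:
codegen gray
  ast gray
    auth gray
      core gray
      core black
      lexer gray
        sched gray
        sched black
        opt gray
        opt black
        db gray
          db→sched: sched black — skip
        db black
        lexer→codegen: codegen is gray → back edge
Back edge closes the cycle codegen → ast → auth → lexer → codegen; its vertices are {ast, auth, lexer, codegen}.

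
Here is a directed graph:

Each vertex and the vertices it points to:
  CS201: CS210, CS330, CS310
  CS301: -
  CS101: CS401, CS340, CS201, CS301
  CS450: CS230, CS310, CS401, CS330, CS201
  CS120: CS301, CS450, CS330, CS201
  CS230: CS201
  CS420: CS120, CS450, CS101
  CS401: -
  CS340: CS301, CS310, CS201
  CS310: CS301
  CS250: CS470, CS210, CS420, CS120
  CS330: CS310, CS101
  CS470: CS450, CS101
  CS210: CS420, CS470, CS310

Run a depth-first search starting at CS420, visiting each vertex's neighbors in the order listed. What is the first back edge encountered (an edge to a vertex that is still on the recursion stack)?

CS210->CS420

DFS from CS420 (visiting each vertex's neighbors in the order listed); mark gray on enter, black on exit:
CS420 gray
  CS120 gray
    CS301 gray
    CS301 black
    CS450 gray
      CS230 gray
        CS201 gray
          CS210 gray
            CS210→CS420: CS420 is gray → back edge
First back edge: CS210 → CS420.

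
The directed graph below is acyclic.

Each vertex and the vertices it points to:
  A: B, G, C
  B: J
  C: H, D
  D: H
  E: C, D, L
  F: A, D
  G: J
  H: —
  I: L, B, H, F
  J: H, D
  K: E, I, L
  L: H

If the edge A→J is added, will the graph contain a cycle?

Adding A→J creates a cycle iff J can already reach A.
Explore from J: no path reaches A. The graph stays acyclic.

No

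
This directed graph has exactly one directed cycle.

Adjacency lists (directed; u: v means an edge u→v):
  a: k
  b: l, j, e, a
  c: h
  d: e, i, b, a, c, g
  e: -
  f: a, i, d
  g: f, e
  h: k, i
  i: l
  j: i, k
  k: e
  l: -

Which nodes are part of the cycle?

d, f, g

DFS with gray/black marking from d:
d gray
  e gray
  e black
  i gray
    l gray
    l black
  i black
  b gray
    b→l: l black — skip
    j gray
      j→i: i black — skip
      k gray
        k→e: e black — skip
      k black
    j black
    b→e: e black — skip
    a gray
      a→k: k black — skip
    a black
  b black
  d→a: a black — skip
  c gray
    h gray
      h→k: k black — skip
      h→i: i black — skip
    h black
  c black
  g gray
    f gray
      f→a: a black — skip
      f→i: i black — skip
      f→d: d is gray → back edge
Back edge closes the cycle d → g → f → d; its vertices are {d, f, g}.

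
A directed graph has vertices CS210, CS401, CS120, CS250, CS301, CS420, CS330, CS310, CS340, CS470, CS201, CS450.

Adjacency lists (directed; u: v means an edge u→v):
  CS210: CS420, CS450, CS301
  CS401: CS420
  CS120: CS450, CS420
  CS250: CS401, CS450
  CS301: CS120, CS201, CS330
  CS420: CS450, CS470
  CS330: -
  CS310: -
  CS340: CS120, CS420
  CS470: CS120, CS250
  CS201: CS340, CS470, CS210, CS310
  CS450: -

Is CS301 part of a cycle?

Yes

CS301 is on a cycle iff CS301 can reach itself via ≥1 edge.
CS301 → CS201 → CS210 → CS301 — yes.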